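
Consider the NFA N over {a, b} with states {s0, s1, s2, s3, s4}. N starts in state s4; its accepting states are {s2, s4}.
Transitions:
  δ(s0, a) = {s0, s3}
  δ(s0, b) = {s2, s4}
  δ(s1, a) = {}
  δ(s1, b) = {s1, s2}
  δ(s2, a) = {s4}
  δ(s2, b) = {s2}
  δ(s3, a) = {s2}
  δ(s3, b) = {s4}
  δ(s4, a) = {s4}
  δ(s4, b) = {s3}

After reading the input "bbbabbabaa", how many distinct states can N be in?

Start: {s4}
read b: {s3}
read b: {s4}
read b: {s3}
read a: {s2}
read b: {s2}
read b: {s2}
read a: {s4}
read b: {s3}
read a: {s2}
read a: {s4}
Final reachable set {s4} has 1 state.

1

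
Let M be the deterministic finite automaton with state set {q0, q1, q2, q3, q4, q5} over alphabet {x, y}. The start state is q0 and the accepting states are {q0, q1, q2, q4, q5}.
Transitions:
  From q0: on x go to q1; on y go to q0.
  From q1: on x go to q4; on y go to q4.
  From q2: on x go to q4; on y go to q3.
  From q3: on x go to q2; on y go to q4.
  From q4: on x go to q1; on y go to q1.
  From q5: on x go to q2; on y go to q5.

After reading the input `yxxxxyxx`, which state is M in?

q1

q0 --y--> q0
q0 --x--> q1
q1 --x--> q4
q4 --x--> q1
q1 --x--> q4
q4 --y--> q1
q1 --x--> q4
q4 --x--> q1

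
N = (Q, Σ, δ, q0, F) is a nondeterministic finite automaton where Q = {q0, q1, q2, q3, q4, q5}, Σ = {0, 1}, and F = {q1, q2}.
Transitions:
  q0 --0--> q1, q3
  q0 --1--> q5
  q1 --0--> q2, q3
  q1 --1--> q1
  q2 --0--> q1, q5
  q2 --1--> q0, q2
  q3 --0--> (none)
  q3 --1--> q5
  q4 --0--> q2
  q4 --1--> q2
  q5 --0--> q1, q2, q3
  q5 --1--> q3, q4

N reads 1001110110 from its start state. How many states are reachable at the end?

Start: {q0}
read 1: {q5}
read 0: {q1, q2, q3}
read 0: {q1, q2, q3, q5}
read 1: {q0, q1, q2, q3, q4, q5}
read 1: {q0, q1, q2, q3, q4, q5}
read 1: {q0, q1, q2, q3, q4, q5}
read 0: {q1, q2, q3, q5}
read 1: {q0, q1, q2, q3, q4, q5}
read 1: {q0, q1, q2, q3, q4, q5}
read 0: {q1, q2, q3, q5}
Final reachable set {q1, q2, q3, q5} has 4 states.

4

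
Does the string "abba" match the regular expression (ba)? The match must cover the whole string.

No split of abba into u·v has b matching u and a matching v.

no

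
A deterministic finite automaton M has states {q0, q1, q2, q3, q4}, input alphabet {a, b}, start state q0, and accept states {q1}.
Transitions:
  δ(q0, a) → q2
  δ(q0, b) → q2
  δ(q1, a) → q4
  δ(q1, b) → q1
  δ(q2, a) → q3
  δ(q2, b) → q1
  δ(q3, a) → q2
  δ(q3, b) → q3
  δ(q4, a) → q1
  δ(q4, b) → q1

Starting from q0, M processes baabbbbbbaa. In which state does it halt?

q0 --b--> q2
q2 --a--> q3
q3 --a--> q2
q2 --b--> q1
q1 --b--> q1
q1 --b--> q1
q1 --b--> q1
q1 --b--> q1
q1 --b--> q1
q1 --a--> q4
q4 --a--> q1

q1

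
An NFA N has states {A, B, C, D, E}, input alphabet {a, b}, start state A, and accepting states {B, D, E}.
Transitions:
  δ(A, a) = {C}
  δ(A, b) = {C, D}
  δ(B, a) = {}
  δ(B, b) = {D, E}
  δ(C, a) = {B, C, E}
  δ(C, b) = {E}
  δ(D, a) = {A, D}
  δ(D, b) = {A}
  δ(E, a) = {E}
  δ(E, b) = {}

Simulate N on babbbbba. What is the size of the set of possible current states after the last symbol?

Start: {A}
read b: {C, D}
read a: {A, B, C, D, E}
read b: {A, C, D, E}
read b: {A, C, D, E}
read b: {A, C, D, E}
read b: {A, C, D, E}
read b: {A, C, D, E}
read a: {A, B, C, D, E}
Final reachable set {A, B, C, D, E} has 5 states.

5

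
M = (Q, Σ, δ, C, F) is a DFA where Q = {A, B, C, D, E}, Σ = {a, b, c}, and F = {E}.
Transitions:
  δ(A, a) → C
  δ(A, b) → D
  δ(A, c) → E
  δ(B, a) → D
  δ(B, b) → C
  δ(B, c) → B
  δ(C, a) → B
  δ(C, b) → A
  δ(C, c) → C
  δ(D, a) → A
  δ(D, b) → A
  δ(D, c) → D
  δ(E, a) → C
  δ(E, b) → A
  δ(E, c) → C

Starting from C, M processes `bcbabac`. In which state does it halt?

C

C --b--> A
A --c--> E
E --b--> A
A --a--> C
C --b--> A
A --a--> C
C --c--> C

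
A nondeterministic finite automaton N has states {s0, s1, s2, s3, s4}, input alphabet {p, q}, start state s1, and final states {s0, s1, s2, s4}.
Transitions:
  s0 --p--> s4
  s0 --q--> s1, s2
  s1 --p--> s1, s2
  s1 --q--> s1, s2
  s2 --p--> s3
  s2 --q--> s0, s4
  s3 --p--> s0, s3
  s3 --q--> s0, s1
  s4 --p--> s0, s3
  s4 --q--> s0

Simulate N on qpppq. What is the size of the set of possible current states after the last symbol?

4

Start: {s1}
read q: {s1, s2}
read p: {s1, s2, s3}
read p: {s0, s1, s2, s3}
read p: {s0, s1, s2, s3, s4}
read q: {s0, s1, s2, s4}
Final reachable set {s0, s1, s2, s4} has 4 states.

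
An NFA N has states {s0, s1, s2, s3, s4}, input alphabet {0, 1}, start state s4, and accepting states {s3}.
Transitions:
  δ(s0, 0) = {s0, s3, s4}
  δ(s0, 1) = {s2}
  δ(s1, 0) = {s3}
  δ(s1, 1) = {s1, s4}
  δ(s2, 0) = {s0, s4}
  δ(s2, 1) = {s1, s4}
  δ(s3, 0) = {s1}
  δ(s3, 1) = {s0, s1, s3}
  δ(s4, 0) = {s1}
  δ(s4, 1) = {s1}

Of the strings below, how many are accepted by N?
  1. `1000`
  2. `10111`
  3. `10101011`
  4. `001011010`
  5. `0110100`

`1000`: accepted
`10111`: accepted
`10101011`: accepted
`001011010`: accepted
`0110100`: accepted

5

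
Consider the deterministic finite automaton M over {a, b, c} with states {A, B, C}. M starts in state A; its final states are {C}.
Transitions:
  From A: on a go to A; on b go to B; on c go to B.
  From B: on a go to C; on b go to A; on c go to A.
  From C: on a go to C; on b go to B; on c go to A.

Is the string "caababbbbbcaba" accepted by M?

accepted

A --c--> B
B --a--> C
C --a--> C
C --b--> B
B --a--> C
C --b--> B
B --b--> A
A --b--> B
B --b--> A
A --b--> B
B --c--> A
A --a--> A
A --b--> B
B --a--> C
End in state C, which is an accepting state.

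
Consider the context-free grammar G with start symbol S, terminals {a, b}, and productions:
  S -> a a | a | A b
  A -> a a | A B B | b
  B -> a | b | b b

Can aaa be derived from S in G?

no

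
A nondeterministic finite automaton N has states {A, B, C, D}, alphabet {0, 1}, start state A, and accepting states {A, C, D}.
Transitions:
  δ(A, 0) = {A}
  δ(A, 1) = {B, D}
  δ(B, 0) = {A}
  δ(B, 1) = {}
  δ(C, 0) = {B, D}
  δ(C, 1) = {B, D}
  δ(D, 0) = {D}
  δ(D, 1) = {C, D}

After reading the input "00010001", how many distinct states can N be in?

3

Start: {A}
read 0: {A}
read 0: {A}
read 0: {A}
read 1: {B, D}
read 0: {A, D}
read 0: {A, D}
read 0: {A, D}
read 1: {B, C, D}
Final reachable set {B, C, D} has 3 states.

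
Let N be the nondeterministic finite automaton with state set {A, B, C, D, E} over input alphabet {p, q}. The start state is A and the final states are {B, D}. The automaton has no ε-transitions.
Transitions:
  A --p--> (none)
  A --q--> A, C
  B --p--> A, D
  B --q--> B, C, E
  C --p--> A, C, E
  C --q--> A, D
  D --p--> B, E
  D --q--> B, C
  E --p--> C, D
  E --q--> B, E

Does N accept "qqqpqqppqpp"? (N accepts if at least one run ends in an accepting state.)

Start: {A}
read q: {A, C}
read q: {A, C, D}
read q: {A, B, C, D}
read p: {A, B, C, D, E}
read q: {A, B, C, D, E}
read q: {A, B, C, D, E}
read p: {A, B, C, D, E}
read p: {A, B, C, D, E}
read q: {A, B, C, D, E}
read p: {A, B, C, D, E}
read p: {A, B, C, D, E}
Reachable ∩ accepting = {B, D} — nonempty.

accepted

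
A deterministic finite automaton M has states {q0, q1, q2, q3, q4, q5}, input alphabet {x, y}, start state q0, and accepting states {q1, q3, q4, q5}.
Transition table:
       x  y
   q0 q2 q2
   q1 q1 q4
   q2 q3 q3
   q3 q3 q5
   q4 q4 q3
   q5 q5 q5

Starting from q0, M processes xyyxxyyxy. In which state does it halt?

q0 --x--> q2
q2 --y--> q3
q3 --y--> q5
q5 --x--> q5
q5 --x--> q5
q5 --y--> q5
q5 --y--> q5
q5 --x--> q5
q5 --y--> q5

q5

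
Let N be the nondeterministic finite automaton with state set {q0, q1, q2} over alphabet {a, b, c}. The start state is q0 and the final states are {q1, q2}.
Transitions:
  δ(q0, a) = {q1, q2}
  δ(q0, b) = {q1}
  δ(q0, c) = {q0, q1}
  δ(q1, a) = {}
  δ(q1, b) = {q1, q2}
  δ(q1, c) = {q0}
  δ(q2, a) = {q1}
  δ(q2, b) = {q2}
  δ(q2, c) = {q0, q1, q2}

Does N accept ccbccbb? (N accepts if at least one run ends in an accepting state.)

accepted

Start: {q0}
read c: {q0, q1}
read c: {q0, q1}
read b: {q1, q2}
read c: {q0, q1, q2}
read c: {q0, q1, q2}
read b: {q1, q2}
read b: {q1, q2}
Reachable ∩ accepting = {q1, q2} — nonempty.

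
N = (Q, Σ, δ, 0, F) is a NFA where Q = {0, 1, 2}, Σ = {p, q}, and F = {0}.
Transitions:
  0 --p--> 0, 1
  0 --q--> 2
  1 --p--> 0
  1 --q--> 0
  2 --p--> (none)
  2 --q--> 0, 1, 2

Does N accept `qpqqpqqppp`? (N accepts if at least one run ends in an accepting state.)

Start: {0}
read q: {2}
read p: {}
The reachable set is empty and stays empty for the remaining 8 symbols.
Reachable ∩ accepting = {} — empty.

rejected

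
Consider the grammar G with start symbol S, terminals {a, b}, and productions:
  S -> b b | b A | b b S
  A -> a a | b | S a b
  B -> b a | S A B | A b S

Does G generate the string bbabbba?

no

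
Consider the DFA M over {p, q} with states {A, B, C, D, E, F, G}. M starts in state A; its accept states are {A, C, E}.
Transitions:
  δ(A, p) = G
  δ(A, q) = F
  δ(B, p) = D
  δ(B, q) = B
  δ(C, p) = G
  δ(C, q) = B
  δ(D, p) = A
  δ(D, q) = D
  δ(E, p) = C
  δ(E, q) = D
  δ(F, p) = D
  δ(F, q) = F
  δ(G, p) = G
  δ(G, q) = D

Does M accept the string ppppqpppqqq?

A --p--> G
G --p--> G
G --p--> G
G --p--> G
G --q--> D
D --p--> A
A --p--> G
G --p--> G
G --q--> D
D --q--> D
D --q--> D
End in state D, which is not an accepting state.

rejected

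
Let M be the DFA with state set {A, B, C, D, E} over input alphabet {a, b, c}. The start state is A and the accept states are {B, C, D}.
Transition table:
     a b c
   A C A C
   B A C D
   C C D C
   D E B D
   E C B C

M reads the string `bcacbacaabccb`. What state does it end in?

A --b--> A
A --c--> C
C --a--> C
C --c--> C
C --b--> D
D --a--> E
E --c--> C
C --a--> C
C --a--> C
C --b--> D
D --c--> D
D --c--> D
D --b--> B

B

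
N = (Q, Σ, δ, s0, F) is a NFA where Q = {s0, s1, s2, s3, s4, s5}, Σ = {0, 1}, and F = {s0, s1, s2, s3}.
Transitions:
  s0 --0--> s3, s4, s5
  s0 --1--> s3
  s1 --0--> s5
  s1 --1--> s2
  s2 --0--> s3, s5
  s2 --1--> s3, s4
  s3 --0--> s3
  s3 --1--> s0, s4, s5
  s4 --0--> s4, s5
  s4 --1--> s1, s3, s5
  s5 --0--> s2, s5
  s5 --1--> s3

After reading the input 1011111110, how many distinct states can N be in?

4

Start: {s0}
read 1: {s3}
read 0: {s3}
read 1: {s0, s4, s5}
read 1: {s1, s3, s5}
read 1: {s0, s2, s3, s4, s5}
read 1: {s0, s1, s3, s4, s5}
read 1: {s0, s1, s2, s3, s4, s5}
read 1: {s0, s1, s2, s3, s4, s5}
read 1: {s0, s1, s2, s3, s4, s5}
read 0: {s2, s3, s4, s5}
Final reachable set {s2, s3, s4, s5} has 4 states.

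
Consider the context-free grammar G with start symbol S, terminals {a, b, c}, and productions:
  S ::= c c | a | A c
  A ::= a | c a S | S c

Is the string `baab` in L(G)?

no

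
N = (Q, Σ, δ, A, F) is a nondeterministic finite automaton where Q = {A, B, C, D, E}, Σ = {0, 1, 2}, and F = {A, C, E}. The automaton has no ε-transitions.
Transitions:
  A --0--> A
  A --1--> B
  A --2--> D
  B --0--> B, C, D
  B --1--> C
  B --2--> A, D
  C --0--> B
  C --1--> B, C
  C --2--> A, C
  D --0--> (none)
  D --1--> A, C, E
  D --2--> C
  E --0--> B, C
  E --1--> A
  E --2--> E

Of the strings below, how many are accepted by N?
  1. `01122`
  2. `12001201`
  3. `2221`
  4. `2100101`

`01122`: accepted
`12001201`: rejected
`2221`: accepted
`2100101`: accepted

3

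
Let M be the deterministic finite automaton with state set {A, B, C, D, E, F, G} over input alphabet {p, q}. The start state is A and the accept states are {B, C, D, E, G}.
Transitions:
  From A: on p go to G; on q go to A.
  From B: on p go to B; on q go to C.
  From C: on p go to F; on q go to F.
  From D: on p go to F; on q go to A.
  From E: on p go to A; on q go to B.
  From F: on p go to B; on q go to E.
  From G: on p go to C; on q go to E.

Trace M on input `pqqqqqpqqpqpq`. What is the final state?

A

A --p--> G
G --q--> E
E --q--> B
B --q--> C
C --q--> F
F --q--> E
E --p--> A
A --q--> A
A --q--> A
A --p--> G
G --q--> E
E --p--> A
A --q--> A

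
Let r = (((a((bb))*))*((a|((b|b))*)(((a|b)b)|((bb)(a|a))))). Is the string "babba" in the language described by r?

no

No split of babba into u·v has ((a((bb))*))* matching u and ((a|((b|b))*)(((a|b)b)|((bb)(a|a)))) matching v.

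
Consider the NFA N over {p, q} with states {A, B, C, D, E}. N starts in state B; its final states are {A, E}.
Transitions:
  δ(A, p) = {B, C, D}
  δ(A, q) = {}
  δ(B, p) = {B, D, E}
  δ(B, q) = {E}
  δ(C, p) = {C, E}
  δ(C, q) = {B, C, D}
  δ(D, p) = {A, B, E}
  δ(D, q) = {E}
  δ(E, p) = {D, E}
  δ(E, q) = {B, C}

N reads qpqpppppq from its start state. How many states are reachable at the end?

4

Start: {B}
read q: {E}
read p: {D, E}
read q: {B, C, E}
read p: {B, C, D, E}
read p: {A, B, C, D, E}
read p: {A, B, C, D, E}
read p: {A, B, C, D, E}
read p: {A, B, C, D, E}
read q: {B, C, D, E}
Final reachable set {B, C, D, E} has 4 states.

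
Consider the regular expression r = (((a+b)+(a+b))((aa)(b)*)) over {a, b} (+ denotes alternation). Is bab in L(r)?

no

No split of bab into u·v has ((a+b)+(a+b)) matching u and ((aa)(b)*) matching v.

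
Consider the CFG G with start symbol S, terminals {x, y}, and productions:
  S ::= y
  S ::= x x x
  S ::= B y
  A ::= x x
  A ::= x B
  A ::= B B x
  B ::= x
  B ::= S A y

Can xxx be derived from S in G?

S ⇒ xxx

yes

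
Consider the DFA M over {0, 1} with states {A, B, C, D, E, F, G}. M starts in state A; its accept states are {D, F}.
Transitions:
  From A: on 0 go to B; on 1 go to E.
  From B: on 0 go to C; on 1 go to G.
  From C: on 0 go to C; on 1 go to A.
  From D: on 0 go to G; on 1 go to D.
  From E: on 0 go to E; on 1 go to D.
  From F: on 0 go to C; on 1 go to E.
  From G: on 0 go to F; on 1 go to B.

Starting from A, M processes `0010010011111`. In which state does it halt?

D

A --0--> B
B --0--> C
C --1--> A
A --0--> B
B --0--> C
C --1--> A
A --0--> B
B --0--> C
C --1--> A
A --1--> E
E --1--> D
D --1--> D
D --1--> D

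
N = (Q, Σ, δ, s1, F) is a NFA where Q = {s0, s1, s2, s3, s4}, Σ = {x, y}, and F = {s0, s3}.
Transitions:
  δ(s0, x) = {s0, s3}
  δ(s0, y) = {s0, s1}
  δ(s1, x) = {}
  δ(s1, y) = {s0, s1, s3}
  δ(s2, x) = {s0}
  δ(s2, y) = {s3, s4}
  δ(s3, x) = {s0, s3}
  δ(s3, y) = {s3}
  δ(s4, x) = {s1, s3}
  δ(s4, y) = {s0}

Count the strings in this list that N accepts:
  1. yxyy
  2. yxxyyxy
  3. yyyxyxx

3

yxyy: accepted
yxxyyxy: accepted
yyyxyxx: accepted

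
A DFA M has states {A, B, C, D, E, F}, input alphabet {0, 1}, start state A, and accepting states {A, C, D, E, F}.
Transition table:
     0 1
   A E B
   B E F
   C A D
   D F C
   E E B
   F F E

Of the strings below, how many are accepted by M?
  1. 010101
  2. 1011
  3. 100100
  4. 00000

010101: rejected
1011: accepted
100100: accepted
00000: accepted

3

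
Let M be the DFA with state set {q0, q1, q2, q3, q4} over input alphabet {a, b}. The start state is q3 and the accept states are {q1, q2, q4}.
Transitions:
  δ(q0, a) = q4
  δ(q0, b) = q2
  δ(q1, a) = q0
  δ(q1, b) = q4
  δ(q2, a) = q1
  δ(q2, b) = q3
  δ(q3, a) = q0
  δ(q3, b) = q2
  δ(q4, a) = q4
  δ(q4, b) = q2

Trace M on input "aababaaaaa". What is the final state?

q4

q3 --a--> q0
q0 --a--> q4
q4 --b--> q2
q2 --a--> q1
q1 --b--> q4
q4 --a--> q4
q4 --a--> q4
q4 --a--> q4
q4 --a--> q4
q4 --a--> q4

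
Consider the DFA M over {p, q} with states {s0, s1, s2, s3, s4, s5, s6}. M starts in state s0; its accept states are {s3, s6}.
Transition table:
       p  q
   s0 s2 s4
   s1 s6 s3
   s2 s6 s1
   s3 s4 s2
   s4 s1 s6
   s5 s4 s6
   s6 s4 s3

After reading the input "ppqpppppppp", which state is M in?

s1

s0 --p--> s2
s2 --p--> s6
s6 --q--> s3
s3 --p--> s4
s4 --p--> s1
s1 --p--> s6
s6 --p--> s4
s4 --p--> s1
s1 --p--> s6
s6 --p--> s4
s4 --p--> s1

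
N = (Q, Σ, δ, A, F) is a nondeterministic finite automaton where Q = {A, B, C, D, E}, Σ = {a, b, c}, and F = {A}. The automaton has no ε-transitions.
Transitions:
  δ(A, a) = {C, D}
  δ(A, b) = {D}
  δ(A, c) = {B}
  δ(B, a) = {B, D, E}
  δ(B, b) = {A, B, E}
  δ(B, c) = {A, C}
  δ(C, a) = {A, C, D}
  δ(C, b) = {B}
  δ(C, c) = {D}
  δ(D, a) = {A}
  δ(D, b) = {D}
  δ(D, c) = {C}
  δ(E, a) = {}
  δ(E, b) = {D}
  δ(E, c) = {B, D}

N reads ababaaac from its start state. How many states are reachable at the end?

Start: {A}
read a: {C, D}
read b: {B, D}
read a: {A, B, D, E}
read b: {A, B, D, E}
read a: {A, B, C, D, E}
read a: {A, B, C, D, E}
read a: {A, B, C, D, E}
read c: {A, B, C, D}
Final reachable set {A, B, C, D} has 4 states.

4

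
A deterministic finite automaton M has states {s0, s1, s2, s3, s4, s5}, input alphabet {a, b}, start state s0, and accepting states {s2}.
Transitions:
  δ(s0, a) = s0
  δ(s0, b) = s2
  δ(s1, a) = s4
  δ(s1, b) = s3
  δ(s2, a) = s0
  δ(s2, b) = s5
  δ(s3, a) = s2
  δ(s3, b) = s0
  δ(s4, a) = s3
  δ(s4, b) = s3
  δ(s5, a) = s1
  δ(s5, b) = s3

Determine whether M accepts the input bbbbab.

accepted

s0 --b--> s2
s2 --b--> s5
s5 --b--> s3
s3 --b--> s0
s0 --a--> s0
s0 --b--> s2
End in state s2, which is an accepting state.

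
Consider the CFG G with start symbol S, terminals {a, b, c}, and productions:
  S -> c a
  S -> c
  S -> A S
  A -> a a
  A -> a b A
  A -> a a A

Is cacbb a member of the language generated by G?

no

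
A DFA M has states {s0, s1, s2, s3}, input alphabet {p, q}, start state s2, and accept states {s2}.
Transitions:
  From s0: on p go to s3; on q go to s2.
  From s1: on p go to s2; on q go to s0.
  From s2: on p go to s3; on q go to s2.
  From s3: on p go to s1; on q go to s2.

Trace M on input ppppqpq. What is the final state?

s2 --p--> s3
s3 --p--> s1
s1 --p--> s2
s2 --p--> s3
s3 --q--> s2
s2 --p--> s3
s3 --q--> s2

s2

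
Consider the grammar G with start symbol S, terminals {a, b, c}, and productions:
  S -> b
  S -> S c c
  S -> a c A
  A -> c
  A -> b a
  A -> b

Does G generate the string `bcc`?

S ⇒ Scc ⇒ bcc

yes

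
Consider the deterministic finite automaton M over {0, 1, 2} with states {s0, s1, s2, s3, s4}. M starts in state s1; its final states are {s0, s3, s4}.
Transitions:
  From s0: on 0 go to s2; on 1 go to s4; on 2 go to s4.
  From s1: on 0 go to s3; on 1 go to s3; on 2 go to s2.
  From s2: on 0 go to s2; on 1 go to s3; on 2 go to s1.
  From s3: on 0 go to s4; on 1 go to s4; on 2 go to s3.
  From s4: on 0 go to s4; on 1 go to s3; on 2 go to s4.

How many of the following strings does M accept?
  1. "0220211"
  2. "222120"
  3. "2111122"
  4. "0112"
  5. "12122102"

"0220211": accepted
"222120": accepted
"2111122": accepted
"0112": accepted
"12122102": accepted

5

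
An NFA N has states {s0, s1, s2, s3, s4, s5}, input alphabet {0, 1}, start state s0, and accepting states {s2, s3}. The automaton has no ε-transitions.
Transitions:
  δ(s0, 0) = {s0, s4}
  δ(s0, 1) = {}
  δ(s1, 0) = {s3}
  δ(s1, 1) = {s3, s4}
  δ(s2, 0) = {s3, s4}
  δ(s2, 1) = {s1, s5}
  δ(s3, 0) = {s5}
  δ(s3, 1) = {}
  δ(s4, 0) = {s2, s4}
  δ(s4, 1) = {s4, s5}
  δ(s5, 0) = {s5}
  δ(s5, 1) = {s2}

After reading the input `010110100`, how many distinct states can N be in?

4

Start: {s0}
read 0: {s0, s4}
read 1: {s4, s5}
read 0: {s2, s4, s5}
read 1: {s1, s2, s4, s5}
read 1: {s1, s2, s3, s4, s5}
read 0: {s2, s3, s4, s5}
read 1: {s1, s2, s4, s5}
read 0: {s2, s3, s4, s5}
read 0: {s2, s3, s4, s5}
Final reachable set {s2, s3, s4, s5} has 4 states.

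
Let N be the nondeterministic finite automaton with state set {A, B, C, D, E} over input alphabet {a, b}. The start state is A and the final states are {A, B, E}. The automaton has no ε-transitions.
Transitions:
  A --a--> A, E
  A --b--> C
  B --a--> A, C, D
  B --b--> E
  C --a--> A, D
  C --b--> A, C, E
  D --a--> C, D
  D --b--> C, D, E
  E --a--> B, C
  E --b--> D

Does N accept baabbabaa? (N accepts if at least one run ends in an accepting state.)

Start: {A}
read b: {C}
read a: {A, D}
read a: {A, C, D, E}
read b: {A, C, D, E}
read b: {A, C, D, E}
read a: {A, B, C, D, E}
read b: {A, C, D, E}
read a: {A, B, C, D, E}
read a: {A, B, C, D, E}
Reachable ∩ accepting = {A, B, E} — nonempty.

accepted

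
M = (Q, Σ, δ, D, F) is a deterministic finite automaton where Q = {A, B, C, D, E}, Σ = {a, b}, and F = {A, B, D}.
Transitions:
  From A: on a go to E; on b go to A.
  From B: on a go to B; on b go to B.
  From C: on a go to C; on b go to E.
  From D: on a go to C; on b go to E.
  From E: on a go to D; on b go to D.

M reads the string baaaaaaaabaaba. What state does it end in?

D

D --b--> E
E --a--> D
D --a--> C
C --a--> C
C --a--> C
C --a--> C
C --a--> C
C --a--> C
C --a--> C
C --b--> E
E --a--> D
D --a--> C
C --b--> E
E --a--> D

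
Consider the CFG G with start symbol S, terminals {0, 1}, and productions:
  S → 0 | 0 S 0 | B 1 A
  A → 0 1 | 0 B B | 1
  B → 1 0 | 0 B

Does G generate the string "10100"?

no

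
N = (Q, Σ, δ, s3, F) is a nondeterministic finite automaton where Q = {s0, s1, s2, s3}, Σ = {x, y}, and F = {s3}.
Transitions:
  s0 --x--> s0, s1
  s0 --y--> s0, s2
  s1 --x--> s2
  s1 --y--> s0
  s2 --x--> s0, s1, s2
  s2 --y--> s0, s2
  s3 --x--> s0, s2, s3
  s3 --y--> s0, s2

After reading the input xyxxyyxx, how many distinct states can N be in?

Start: {s3}
read x: {s0, s2, s3}
read y: {s0, s2}
read x: {s0, s1, s2}
read x: {s0, s1, s2}
read y: {s0, s2}
read y: {s0, s2}
read x: {s0, s1, s2}
read x: {s0, s1, s2}
Final reachable set {s0, s1, s2} has 3 states.

3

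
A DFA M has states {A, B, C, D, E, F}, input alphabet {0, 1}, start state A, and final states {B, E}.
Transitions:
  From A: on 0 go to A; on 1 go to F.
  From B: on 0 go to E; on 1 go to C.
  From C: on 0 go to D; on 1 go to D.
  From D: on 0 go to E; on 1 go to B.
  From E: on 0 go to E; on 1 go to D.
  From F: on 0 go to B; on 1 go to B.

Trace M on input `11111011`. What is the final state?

A --1--> F
F --1--> B
B --1--> C
C --1--> D
D --1--> B
B --0--> E
E --1--> D
D --1--> B

B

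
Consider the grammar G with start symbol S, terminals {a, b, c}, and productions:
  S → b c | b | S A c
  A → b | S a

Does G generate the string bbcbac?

S ⇒ SAc ⇒ SAcAc ⇒ bAcAc ⇒ bbcAc ⇒ bbcSac ⇒ bbcbac

yes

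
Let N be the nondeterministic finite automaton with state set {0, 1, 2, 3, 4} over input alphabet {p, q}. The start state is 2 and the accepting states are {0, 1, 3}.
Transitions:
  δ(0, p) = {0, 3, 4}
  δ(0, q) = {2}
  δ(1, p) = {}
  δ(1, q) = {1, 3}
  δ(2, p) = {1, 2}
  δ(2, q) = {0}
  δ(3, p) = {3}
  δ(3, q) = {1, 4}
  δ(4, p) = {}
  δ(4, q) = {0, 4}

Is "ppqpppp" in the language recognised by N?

Start: {2}
read p: {1, 2}
read p: {1, 2}
read q: {0, 1, 3}
read p: {0, 3, 4}
read p: {0, 3, 4}
read p: {0, 3, 4}
read p: {0, 3, 4}
Reachable ∩ accepting = {0, 3} — nonempty.

accepted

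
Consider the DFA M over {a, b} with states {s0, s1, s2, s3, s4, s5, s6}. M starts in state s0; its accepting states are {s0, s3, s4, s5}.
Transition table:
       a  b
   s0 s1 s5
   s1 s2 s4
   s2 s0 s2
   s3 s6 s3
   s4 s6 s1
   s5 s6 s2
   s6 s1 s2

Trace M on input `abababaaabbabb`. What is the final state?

s2

s0 --a--> s1
s1 --b--> s4
s4 --a--> s6
s6 --b--> s2
s2 --a--> s0
s0 --b--> s5
s5 --a--> s6
s6 --a--> s1
s1 --a--> s2
s2 --b--> s2
s2 --b--> s2
s2 --a--> s0
s0 --b--> s5
s5 --b--> s2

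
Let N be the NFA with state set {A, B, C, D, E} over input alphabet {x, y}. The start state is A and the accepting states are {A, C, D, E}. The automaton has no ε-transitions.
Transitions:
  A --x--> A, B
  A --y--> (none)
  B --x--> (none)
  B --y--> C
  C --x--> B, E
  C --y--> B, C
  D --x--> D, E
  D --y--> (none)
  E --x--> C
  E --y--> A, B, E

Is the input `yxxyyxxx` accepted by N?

rejected

Start: {A}
read y: {}
The reachable set is empty and stays empty for the remaining 7 symbols.
Reachable ∩ accepting = {} — empty.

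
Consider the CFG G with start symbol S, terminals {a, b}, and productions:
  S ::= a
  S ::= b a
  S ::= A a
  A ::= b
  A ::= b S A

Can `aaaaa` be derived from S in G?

no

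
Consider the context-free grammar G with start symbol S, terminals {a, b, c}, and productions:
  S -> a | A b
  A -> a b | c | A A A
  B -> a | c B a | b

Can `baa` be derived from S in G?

no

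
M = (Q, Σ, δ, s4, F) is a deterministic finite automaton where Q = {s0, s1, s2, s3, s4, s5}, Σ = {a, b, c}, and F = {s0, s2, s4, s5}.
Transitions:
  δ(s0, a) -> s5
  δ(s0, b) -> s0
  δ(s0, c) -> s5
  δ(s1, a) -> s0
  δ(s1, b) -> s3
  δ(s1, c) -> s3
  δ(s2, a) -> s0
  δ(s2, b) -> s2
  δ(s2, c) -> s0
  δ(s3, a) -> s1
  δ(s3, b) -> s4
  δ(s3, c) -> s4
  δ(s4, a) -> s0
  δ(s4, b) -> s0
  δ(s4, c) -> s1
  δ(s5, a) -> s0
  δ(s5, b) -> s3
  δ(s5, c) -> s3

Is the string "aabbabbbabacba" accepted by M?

s4 --a--> s0
s0 --a--> s5
s5 --b--> s3
s3 --b--> s4
s4 --a--> s0
s0 --b--> s0
s0 --b--> s0
s0 --b--> s0
s0 --a--> s5
s5 --b--> s3
s3 --a--> s1
s1 --c--> s3
s3 --b--> s4
s4 --a--> s0
End in state s0, which is an accepting state.

accepted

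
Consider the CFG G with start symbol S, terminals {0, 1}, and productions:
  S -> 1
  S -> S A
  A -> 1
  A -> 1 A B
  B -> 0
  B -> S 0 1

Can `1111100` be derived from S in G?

S ⇒ SA ⇒ SAA ⇒ 1AA ⇒ 11A ⇒ 111AB ⇒ 1111ABB ⇒ 11111BB ⇒ 111110B ⇒ 1111100

yes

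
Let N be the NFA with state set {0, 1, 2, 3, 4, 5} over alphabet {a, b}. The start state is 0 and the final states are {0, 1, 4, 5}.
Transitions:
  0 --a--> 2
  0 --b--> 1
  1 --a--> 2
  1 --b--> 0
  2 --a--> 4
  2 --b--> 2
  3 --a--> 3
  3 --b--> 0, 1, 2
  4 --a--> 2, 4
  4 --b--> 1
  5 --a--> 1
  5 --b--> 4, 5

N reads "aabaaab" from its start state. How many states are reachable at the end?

Start: {0}
read a: {2}
read a: {4}
read b: {1}
read a: {2}
read a: {4}
read a: {2, 4}
read b: {1, 2}
Final reachable set {1, 2} has 2 states.

2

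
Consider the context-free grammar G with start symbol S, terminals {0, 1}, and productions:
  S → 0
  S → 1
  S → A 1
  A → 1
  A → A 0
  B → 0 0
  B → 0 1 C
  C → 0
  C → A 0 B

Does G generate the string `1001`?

yes

S ⇒ A1 ⇒ A01 ⇒ A001 ⇒ 1001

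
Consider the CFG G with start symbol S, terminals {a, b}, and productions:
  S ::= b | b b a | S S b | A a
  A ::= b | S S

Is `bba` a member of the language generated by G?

S ⇒ bba

yes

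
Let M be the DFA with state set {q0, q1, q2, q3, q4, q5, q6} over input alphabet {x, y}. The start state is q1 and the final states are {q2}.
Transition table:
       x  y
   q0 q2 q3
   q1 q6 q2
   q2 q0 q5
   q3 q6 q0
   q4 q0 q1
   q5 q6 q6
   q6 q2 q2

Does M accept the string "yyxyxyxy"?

q1 --y--> q2
q2 --y--> q5
q5 --x--> q6
q6 --y--> q2
q2 --x--> q0
q0 --y--> q3
q3 --x--> q6
q6 --y--> q2
End in state q2, which is an accepting state.

accepted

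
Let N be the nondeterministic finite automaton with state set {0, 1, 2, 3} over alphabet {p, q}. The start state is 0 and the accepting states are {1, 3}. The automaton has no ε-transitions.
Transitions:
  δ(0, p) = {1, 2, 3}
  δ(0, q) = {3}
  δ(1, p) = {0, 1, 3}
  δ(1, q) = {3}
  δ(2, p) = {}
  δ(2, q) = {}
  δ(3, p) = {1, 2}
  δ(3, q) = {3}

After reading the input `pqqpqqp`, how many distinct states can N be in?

Start: {0}
read p: {1, 2, 3}
read q: {3}
read q: {3}
read p: {1, 2}
read q: {3}
read q: {3}
read p: {1, 2}
Final reachable set {1, 2} has 2 states.

2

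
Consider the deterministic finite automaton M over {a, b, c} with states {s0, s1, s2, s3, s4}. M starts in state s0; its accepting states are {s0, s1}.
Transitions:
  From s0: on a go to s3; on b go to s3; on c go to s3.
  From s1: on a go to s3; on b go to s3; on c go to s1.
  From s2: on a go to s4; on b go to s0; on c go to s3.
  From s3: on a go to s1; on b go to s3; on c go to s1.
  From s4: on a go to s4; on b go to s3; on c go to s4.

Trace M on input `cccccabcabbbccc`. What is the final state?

s0 --c--> s3
s3 --c--> s1
s1 --c--> s1
s1 --c--> s1
s1 --c--> s1
s1 --a--> s3
s3 --b--> s3
s3 --c--> s1
s1 --a--> s3
s3 --b--> s3
s3 --b--> s3
s3 --b--> s3
s3 --c--> s1
s1 --c--> s1
s1 --c--> s1

s1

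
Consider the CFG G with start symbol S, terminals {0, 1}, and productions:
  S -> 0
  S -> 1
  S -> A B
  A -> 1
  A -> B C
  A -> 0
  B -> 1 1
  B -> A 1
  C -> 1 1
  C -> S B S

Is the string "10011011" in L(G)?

no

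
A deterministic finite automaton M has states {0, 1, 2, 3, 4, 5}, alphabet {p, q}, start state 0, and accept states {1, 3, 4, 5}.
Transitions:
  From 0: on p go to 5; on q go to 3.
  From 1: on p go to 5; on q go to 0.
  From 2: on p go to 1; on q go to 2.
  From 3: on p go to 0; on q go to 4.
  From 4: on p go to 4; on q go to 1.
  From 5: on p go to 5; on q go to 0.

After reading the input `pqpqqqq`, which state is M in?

0 --p--> 5
5 --q--> 0
0 --p--> 5
5 --q--> 0
0 --q--> 3
3 --q--> 4
4 --q--> 1

1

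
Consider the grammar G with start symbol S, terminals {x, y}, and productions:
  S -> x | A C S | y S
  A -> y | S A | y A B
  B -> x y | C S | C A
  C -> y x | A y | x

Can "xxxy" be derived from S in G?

no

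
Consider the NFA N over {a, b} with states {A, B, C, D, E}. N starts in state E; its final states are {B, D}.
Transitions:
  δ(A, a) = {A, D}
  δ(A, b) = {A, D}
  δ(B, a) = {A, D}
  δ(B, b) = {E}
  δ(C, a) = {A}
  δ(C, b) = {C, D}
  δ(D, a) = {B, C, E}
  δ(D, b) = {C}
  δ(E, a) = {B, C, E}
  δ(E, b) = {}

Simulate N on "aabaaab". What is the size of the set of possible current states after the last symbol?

Start: {E}
read a: {B, C, E}
read a: {A, B, C, D, E}
read b: {A, C, D, E}
read a: {A, B, C, D, E}
read a: {A, B, C, D, E}
read a: {A, B, C, D, E}
read b: {A, C, D, E}
Final reachable set {A, C, D, E} has 4 states.

4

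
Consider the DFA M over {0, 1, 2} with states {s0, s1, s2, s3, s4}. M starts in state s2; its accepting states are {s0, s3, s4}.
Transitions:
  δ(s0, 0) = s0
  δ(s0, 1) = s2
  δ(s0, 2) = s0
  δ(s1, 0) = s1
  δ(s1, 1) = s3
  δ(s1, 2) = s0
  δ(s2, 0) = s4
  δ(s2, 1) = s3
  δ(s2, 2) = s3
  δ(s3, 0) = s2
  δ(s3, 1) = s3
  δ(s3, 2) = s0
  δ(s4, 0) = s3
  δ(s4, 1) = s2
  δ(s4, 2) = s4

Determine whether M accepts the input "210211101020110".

s2 --2--> s3
s3 --1--> s3
s3 --0--> s2
s2 --2--> s3
s3 --1--> s3
s3 --1--> s3
s3 --1--> s3
s3 --0--> s2
s2 --1--> s3
s3 --0--> s2
s2 --2--> s3
s3 --0--> s2
s2 --1--> s3
s3 --1--> s3
s3 --0--> s2
End in state s2, which is not an accepting state.

rejected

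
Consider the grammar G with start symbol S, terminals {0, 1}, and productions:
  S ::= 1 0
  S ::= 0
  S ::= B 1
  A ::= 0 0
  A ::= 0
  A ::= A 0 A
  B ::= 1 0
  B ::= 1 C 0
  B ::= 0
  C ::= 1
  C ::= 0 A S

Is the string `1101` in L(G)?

S ⇒ B1 ⇒ 1C01 ⇒ 1101

yes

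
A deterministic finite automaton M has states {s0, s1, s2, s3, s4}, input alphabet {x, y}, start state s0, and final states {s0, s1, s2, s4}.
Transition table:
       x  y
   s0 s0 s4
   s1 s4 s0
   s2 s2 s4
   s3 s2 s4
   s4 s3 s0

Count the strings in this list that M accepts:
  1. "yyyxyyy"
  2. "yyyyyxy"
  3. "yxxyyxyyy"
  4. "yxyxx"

4

"yyyxyyy": accepted
"yyyyyxy": accepted
"yxxyyxyyy": accepted
"yxyxx": accepted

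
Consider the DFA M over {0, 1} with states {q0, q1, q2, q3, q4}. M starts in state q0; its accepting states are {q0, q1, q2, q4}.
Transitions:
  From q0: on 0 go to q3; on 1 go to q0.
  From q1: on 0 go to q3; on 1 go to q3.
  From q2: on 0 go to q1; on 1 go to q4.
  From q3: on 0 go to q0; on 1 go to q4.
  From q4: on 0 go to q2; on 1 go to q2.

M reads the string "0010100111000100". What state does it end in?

q0

q0 --0--> q3
q3 --0--> q0
q0 --1--> q0
q0 --0--> q3
q3 --1--> q4
q4 --0--> q2
q2 --0--> q1
q1 --1--> q3
q3 --1--> q4
q4 --1--> q2
q2 --0--> q1
q1 --0--> q3
q3 --0--> q0
q0 --1--> q0
q0 --0--> q3
q3 --0--> q0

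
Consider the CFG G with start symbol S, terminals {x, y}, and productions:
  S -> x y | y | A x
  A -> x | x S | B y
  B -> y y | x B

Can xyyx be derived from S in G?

no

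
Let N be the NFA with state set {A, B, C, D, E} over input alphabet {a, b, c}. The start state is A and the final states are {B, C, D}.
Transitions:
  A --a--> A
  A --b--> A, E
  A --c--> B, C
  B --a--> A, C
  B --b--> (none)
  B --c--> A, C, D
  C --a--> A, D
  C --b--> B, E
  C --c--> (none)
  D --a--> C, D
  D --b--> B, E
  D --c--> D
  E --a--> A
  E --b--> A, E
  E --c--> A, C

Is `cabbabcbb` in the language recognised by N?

Start: {A}
read c: {B, C}
read a: {A, C, D}
read b: {A, B, E}
read b: {A, E}
read a: {A}
read b: {A, E}
read c: {A, B, C}
read b: {A, B, E}
read b: {A, E}
Reachable ∩ accepting = {} — empty.

rejected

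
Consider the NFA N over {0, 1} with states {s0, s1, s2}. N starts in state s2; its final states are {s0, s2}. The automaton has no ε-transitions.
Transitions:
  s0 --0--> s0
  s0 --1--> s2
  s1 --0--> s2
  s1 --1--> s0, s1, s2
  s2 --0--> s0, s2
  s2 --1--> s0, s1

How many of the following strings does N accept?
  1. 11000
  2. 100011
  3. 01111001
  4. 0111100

4

11000: accepted
100011: accepted
01111001: accepted
0111100: accepted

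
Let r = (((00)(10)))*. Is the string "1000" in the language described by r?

no

1000 cannot be split into zero or more pieces each matching ((00)(10)).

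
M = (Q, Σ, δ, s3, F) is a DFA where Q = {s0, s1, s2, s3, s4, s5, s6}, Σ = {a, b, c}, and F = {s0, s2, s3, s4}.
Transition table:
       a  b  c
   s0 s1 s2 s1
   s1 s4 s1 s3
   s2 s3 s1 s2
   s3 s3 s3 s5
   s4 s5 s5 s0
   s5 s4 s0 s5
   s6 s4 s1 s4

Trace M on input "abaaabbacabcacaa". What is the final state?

s4

s3 --a--> s3
s3 --b--> s3
s3 --a--> s3
s3 --a--> s3
s3 --a--> s3
s3 --b--> s3
s3 --b--> s3
s3 --a--> s3
s3 --c--> s5
s5 --a--> s4
s4 --b--> s5
s5 --c--> s5
s5 --a--> s4
s4 --c--> s0
s0 --a--> s1
s1 --a--> s4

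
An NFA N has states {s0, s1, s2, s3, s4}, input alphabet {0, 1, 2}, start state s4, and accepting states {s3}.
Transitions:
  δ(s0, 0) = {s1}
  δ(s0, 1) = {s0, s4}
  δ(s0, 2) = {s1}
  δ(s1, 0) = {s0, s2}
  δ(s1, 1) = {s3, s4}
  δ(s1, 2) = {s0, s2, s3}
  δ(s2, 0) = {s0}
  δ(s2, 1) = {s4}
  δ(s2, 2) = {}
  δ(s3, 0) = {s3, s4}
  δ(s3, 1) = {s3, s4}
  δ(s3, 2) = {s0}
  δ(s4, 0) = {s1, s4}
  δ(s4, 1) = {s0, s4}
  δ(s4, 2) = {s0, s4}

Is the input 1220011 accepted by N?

accepted

Start: {s4}
read 1: {s0, s4}
read 2: {s0, s1, s4}
read 2: {s0, s1, s2, s3, s4}
read 0: {s0, s1, s2, s3, s4}
read 0: {s0, s1, s2, s3, s4}
read 1: {s0, s3, s4}
read 1: {s0, s3, s4}
Reachable ∩ accepting = {s3} — nonempty.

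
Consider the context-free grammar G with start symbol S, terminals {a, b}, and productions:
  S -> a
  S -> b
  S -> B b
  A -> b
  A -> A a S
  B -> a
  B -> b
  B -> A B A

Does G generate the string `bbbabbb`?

yes

S ⇒ Bb ⇒ ABAb ⇒ bBAb ⇒ bbAb ⇒ bbAaSb ⇒ bbbaSb ⇒ bbbaBbb ⇒ bbbabbb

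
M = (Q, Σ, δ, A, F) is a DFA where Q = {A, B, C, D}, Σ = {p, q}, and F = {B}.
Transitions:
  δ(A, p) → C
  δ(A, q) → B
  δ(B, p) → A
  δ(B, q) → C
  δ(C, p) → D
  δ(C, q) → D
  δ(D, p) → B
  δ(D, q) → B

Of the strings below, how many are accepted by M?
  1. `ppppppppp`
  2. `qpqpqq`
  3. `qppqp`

`ppppppppp`: rejected
`qpqpqq`: rejected
`qppqp`: accepted

1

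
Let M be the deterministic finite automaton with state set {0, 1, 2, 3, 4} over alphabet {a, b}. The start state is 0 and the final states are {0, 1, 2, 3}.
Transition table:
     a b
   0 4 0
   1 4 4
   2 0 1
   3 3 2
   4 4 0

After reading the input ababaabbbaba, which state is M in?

0 --a--> 4
4 --b--> 0
0 --a--> 4
4 --b--> 0
0 --a--> 4
4 --a--> 4
4 --b--> 0
0 --b--> 0
0 --b--> 0
0 --a--> 4
4 --b--> 0
0 --a--> 4

4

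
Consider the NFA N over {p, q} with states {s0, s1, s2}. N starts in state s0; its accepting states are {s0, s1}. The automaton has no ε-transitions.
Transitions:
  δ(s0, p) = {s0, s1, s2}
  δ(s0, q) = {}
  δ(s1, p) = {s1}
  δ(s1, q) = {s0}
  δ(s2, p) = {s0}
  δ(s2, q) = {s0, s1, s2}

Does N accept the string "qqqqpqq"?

Start: {s0}
read q: {}
The reachable set is empty and stays empty for the remaining 6 symbols.
Reachable ∩ accepting = {} — empty.

rejected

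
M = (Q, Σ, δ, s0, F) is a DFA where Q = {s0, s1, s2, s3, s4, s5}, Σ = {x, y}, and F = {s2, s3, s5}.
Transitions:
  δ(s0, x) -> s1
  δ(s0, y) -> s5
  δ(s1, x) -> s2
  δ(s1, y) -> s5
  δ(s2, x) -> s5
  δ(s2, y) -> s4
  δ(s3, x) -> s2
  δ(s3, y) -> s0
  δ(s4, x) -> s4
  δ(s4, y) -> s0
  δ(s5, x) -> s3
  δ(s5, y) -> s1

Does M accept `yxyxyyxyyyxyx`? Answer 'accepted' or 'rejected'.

rejected

s0 --y--> s5
s5 --x--> s3
s3 --y--> s0
s0 --x--> s1
s1 --y--> s5
s5 --y--> s1
s1 --x--> s2
s2 --y--> s4
s4 --y--> s0
s0 --y--> s5
s5 --x--> s3
s3 --y--> s0
s0 --x--> s1
End in state s1, which is not an accepting state.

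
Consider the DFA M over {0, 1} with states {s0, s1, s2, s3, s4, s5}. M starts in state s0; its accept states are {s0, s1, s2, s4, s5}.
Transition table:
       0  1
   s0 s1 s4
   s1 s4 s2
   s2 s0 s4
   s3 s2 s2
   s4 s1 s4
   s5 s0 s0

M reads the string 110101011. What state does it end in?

s4

s0 --1--> s4
s4 --1--> s4
s4 --0--> s1
s1 --1--> s2
s2 --0--> s0
s0 --1--> s4
s4 --0--> s1
s1 --1--> s2
s2 --1--> s4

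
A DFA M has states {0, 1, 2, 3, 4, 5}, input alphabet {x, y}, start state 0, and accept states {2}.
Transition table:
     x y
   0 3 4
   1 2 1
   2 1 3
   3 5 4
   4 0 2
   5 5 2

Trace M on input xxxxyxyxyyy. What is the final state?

2

0 --x--> 3
3 --x--> 5
5 --x--> 5
5 --x--> 5
5 --y--> 2
2 --x--> 1
1 --y--> 1
1 --x--> 2
2 --y--> 3
3 --y--> 4
4 --y--> 2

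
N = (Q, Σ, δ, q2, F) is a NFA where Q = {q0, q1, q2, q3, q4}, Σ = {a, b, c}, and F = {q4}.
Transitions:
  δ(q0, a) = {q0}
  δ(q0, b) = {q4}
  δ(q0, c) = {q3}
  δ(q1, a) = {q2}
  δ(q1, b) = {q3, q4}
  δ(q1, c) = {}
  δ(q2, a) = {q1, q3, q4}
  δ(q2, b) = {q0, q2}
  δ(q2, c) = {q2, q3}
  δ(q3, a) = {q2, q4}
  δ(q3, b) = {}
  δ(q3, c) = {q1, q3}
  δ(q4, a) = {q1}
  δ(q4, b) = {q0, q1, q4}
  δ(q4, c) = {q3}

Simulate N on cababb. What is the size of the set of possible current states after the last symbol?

5

Start: {q2}
read c: {q2, q3}
read a: {q1, q2, q3, q4}
read b: {q0, q1, q2, q3, q4}
read a: {q0, q1, q2, q3, q4}
read b: {q0, q1, q2, q3, q4}
read b: {q0, q1, q2, q3, q4}
Final reachable set {q0, q1, q2, q3, q4} has 5 states.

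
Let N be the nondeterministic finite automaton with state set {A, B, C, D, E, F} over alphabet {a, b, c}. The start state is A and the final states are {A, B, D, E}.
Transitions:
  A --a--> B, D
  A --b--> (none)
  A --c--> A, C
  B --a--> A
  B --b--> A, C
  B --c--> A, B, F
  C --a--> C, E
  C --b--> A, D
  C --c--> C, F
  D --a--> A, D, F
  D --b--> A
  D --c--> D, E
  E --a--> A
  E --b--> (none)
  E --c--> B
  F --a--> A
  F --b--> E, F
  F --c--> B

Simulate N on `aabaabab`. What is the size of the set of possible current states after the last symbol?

3

Start: {A}
read a: {B, D}
read a: {A, D, F}
read b: {A, E, F}
read a: {A, B, D}
read a: {A, B, D, F}
read b: {A, C, E, F}
read a: {A, B, C, D, E}
read b: {A, C, D}
Final reachable set {A, C, D} has 3 states.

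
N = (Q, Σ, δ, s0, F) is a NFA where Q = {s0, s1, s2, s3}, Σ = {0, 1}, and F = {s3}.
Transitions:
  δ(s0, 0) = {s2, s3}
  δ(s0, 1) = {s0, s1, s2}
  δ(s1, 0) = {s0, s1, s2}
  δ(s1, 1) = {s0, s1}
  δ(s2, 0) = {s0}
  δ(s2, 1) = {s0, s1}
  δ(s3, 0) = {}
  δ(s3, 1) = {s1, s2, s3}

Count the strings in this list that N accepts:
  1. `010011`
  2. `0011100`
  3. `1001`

3

`010011`: accepted
`0011100`: accepted
`1001`: accepted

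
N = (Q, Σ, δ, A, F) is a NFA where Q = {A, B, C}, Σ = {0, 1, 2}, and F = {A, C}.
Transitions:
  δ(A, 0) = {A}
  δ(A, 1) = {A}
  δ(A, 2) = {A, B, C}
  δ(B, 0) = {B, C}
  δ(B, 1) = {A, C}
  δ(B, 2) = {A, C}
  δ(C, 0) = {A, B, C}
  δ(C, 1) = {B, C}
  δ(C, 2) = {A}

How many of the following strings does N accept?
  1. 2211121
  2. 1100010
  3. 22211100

2211121: accepted
1100010: accepted
22211100: accepted

3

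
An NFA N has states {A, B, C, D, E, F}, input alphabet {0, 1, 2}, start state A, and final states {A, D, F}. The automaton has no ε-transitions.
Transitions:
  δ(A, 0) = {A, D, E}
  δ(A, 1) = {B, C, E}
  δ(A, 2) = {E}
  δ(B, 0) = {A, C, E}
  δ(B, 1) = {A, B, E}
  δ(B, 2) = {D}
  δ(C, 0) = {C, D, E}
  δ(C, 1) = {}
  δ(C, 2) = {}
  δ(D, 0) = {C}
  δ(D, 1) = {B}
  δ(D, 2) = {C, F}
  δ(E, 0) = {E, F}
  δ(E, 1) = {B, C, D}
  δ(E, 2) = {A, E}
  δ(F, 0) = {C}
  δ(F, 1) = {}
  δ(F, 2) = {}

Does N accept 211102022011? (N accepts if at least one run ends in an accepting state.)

accepted

Start: {A}
read 2: {E}
read 1: {B, C, D}
read 1: {A, B, E}
read 1: {A, B, C, D, E}
read 0: {A, C, D, E, F}
read 2: {A, C, E, F}
read 0: {A, C, D, E, F}
read 2: {A, C, E, F}
read 2: {A, E}
read 0: {A, D, E, F}
read 1: {B, C, D, E}
read 1: {A, B, C, D, E}
Reachable ∩ accepting = {A, D} — nonempty.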